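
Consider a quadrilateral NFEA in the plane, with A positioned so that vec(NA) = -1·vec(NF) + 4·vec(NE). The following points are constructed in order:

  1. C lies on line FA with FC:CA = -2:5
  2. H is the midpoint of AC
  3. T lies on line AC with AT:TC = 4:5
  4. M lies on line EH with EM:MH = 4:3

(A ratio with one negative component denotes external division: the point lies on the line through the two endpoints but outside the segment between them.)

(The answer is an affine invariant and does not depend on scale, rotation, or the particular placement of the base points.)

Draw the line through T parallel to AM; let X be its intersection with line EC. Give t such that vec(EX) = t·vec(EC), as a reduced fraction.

t = 2/3

Assign N = (0, 0), F = (1, 0), E = (0, 1), A = (-1, 4) — the answer is frame-independent, so this choice is without loss of generality.
1. C lies on line FA with FC:CA = -2:5 ⇒ C = (7/3, -8/3)
2. H is the midpoint of AC ⇒ H = (2/3, 2/3)
3. T lies on line AC with AT:TC = 4:5 ⇒ T = (13/27, 28/27)
4. M lies on line EH with EM:MH = 4:3 ⇒ M = (8/21, 17/21)
through T parallel to AM: direction (29/21, -67/21); meets EC at X = (14/9, -13/9)
X = E + t·(C−E) with t = 2/3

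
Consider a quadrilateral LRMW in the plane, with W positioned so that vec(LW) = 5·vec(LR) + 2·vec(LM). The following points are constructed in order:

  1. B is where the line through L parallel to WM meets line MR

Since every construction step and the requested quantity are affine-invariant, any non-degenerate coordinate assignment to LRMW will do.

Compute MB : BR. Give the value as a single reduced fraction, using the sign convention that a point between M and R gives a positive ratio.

Work in coordinates with L = (0, 0), R = (1, 0), M = (0, 1), W = (5, 2).
1. B is where the line through L parallel to WM meets line MR ⇒ B = (5/6, 1/6)
B = M + t·(R−M) with t = 5/6, so MB:BR = t:(1−t) = 5/6:1/6

MB:BR = 5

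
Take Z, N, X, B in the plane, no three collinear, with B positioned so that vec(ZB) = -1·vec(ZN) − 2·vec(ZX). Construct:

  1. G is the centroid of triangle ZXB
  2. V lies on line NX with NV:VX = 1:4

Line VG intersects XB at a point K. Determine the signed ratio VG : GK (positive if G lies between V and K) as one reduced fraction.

Set Z = (0, 0), N = (1, 0), X = (0, 1), B = (-1, -2); any affine frame gives the same invariant.
1. G is the centroid of triangle ZXB ⇒ G = (-1/3, -1/3)
2. V lies on line NX with NV:VX = 1:4 ⇒ V = (4/5, 1/5)
line VG meets XB at K = (-20/43, -17/43)
G = V + t·(K−V) with t = 43/48, so VG:GK = 43/48:5/48

VG:GK = 43/5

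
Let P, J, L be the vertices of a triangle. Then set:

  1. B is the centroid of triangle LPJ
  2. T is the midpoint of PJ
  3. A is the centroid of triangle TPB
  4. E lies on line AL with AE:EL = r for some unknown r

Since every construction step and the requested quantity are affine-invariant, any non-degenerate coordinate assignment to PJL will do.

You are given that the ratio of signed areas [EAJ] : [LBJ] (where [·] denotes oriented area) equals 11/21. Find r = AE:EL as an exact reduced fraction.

r = 2/5

Work in coordinates with P = (0, 0), J = (1, 0), L = (0, 1).
1. B is the centroid of triangle LPJ ⇒ B = (1/3, 1/3)
2. T is the midpoint of PJ ⇒ T = (1/2, 0)
3. A is the centroid of triangle TPB ⇒ A = (5/18, 1/9)
4. With AE:EL = r, write λ = r/(r+1) so E = A + λ·(L−A); E is affine-linear in λ
Every point depending on E is an affine combination of E and λ-independent points, so each such coordinate is linear in λ; the λ² term in each signed area is a multiple of (L−A)×(L−A) = 0, so 2·[EAJ] and 2·[LBJ] are each linear in λ. Evaluating at λ=0 and λ=1:
  2·[EAJ] = 11/18·λ,   2·[LBJ] = 1/3
So [EAJ]:[LBJ] = (11/18·λ) / (1/3). Setting this equal to 11/21:
  11/18·λ = 11/21·(1/3)  ⇒  λ = 2/7
Then r = λ/(1−λ) = (2/7)/(5/7) = 2/5. Check: with r = 2/5, E = (25/126, 23/63) and [EAJ]:[LBJ] = 11/21 as required.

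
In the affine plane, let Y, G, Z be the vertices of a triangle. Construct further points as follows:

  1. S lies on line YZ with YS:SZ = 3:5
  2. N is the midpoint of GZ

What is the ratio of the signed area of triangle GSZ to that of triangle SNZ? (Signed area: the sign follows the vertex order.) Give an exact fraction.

Assign Y = (0, 0), G = (1, 0), Z = (0, 1) — the answer is frame-independent, so this choice is without loss of generality.
1. S lies on line YZ with YS:SZ = 3:5 ⇒ S = (0, 3/8)
2. N is the midpoint of GZ ⇒ N = (1/2, 1/2)
2·[GSZ] = -5/8, 2·[SNZ] = 5/16
[GSZ]:[SNZ] = -5/8:5/16 = -2

[GSZ]:[SNZ] = -2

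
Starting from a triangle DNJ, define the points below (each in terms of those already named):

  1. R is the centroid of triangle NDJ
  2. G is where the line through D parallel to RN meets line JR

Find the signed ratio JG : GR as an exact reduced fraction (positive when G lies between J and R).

Work in coordinates with D = (0, 0), N = (1, 0), J = (0, 1).
1. R is the centroid of triangle NDJ ⇒ R = (1/3, 1/3)
2. G is where the line through D parallel to RN meets line JR ⇒ G = (2/3, -1/3)
G = J + t·(R−J) with t = 2, so JG:GR = t:(1−t) = 2:-1

JG:GR = -2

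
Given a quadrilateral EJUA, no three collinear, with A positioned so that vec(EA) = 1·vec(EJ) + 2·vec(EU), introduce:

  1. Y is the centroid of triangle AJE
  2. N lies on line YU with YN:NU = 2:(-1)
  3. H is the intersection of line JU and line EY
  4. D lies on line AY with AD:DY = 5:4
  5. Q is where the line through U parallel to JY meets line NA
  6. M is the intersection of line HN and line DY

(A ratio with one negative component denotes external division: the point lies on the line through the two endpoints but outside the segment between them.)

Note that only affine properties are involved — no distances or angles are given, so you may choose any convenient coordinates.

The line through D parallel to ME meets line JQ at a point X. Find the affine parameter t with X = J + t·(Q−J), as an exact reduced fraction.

t = 100/171

Set E = (0, 0), J = (1, 0), U = (0, 1), A = (1, 2); any affine frame gives the same invariant.
1. Y is the centroid of triangle AJE ⇒ Y = (2/3, 2/3)
2. N lies on line YU with YN:NU = 2:(-1) ⇒ N = (-2/3, 4/3)
3. H is the intersection of line JU and line EY ⇒ H = (1/2, 1/2)
4. D lies on line AY with AD:DY = 5:4 ⇒ D = (22/27, 34/27)
5. Q is where the line through U parallel to JY meets line NA ⇒ Q = (-1/4, 3/2)
6. M is the intersection of line HN and line DY ⇒ M = (20/33, 14/33)
through D parallel to ME: direction (-20/33, -14/33); meets JQ at X = (46/171, 50/57)
X = J + t·(Q−J) with t = 100/171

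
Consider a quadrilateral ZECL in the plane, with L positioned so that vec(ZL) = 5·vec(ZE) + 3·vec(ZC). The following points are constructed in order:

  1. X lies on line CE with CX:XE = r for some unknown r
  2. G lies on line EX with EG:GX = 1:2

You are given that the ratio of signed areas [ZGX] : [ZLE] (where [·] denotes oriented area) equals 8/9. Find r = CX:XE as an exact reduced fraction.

Set Z = (0, 0), E = (1, 0), C = (0, 1), L = (5, 3); any affine frame gives the same invariant.
1. With CX:XE = r, write λ = r/(r+1) so X = C + λ·(E−C); X is affine-linear in λ
2. G lies on line EX with EG:GX = 1:2 ⇒ G is an affine combination of earlier points and hence also affine-linear in λ
Every point depending on X is an affine combination of X and λ-independent points, so each such coordinate is linear in λ; the λ² term in each signed area is a multiple of (E−C)×(E−C) = 0, so 2·[ZGX] and 2·[ZLE] are each linear in λ. Evaluating at λ=0 and λ=1:
  2·[ZGX] = -2/3·λ + 2/3,   2·[ZLE] = -3
So [ZGX]:[ZLE] = (-2/3·λ + 2/3) / (-3). Setting this equal to 8/9:
  -2/3·λ + 2/3 = 8/9·(-3)  ⇒  λ = 5
Then r = λ/(1−λ) = (5)/(-4) = -5/4. Check: with r = -5/4, X = (5, -4) and [ZGX]:[ZLE] = 8/9 as required.

r = -5/4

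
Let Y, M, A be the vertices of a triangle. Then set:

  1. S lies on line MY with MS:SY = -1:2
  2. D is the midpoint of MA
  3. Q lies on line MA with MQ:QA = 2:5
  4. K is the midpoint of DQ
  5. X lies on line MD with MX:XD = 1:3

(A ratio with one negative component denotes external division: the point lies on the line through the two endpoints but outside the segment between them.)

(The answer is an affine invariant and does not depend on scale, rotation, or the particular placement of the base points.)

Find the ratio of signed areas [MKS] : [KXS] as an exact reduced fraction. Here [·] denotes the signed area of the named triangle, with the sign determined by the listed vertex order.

[MKS]:[KXS] = -22/15

Set Y = (0, 0), M = (1, 0), A = (0, 1); any affine frame gives the same invariant.
1. S lies on line MY with MS:SY = -1:2 ⇒ S = (2, 0)
2. D is the midpoint of MA ⇒ D = (1/2, 1/2)
3. Q lies on line MA with MQ:QA = 2:5 ⇒ Q = (5/7, 2/7)
4. K is the midpoint of DQ ⇒ K = (17/28, 11/28)
5. X lies on line MD with MX:XD = 1:3 ⇒ X = (7/8, 1/8)
2·[MKS] = -11/28, 2·[KXS] = 15/56
[MKS]:[KXS] = -11/28:15/56 = -22/15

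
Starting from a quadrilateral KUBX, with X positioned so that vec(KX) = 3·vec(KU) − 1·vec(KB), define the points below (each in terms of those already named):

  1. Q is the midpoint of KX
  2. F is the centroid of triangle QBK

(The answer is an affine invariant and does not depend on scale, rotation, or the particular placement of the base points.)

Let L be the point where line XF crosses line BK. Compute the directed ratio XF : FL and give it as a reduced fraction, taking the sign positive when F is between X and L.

Assign K = (0, 0), U = (1, 0), B = (0, 1), X = (3, -1) — the answer is frame-independent, so this choice is without loss of generality.
1. Q is the midpoint of KX ⇒ Q = (3/2, -1/2)
2. F is the centroid of triangle QBK ⇒ F = (1/2, 1/6)
line XF meets BK at L = (0, 2/5)
F = X + t·(L−X) with t = 5/6, so XF:FL = 5/6:1/6

XF:FL = 5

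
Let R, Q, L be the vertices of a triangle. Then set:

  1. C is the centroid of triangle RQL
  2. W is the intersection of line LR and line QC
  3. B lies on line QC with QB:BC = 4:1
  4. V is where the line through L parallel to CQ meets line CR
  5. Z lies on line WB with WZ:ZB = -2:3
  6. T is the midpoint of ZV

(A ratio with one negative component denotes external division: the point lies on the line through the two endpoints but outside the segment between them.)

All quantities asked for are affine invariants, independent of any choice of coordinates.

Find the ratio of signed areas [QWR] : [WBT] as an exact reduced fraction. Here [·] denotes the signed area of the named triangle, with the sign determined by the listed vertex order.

[QWR]:[WBT] = 30/7

Set R = (0, 0), Q = (1, 0), L = (0, 1); any affine frame gives the same invariant.
1. C is the centroid of triangle RQL ⇒ C = (1/3, 1/3)
2. W is the intersection of line LR and line QC ⇒ W = (0, 1/2)
3. B lies on line QC with QB:BC = 4:1 ⇒ B = (7/15, 4/15)
4. V is where the line through L parallel to CQ meets line CR ⇒ V = (2/3, 2/3)
5. Z lies on line WB with WZ:ZB = -2:3 ⇒ Z = (-14/15, 29/30)
6. T is the midpoint of ZV ⇒ T = (-2/15, 49/60)
2·[QWR] = 1/2, 2·[WBT] = 7/60
[QWR]:[WBT] = 1/2:7/60 = 30/7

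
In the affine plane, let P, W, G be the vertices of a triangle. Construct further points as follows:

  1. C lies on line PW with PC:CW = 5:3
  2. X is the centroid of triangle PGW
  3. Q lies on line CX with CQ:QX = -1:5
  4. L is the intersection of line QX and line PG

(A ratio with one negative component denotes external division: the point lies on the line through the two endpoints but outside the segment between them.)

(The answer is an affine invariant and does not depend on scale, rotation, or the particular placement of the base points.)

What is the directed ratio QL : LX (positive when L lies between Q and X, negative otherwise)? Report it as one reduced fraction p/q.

QL:LX = -67/32

Choose coordinates P = (0, 0), W = (1, 0), G = (0, 1).
1. C lies on line PW with PC:CW = 5:3 ⇒ C = (5/8, 0)
2. X is the centroid of triangle PGW ⇒ X = (1/3, 1/3)
3. Q lies on line CX with CQ:QX = -1:5 ⇒ Q = (67/96, -1/12)
4. L is the intersection of line QX and line PG ⇒ L = (0, 5/7)
L = Q + t·(X−Q) with t = 67/35, so QL:LX = t:(1−t) = 67/35:-32/35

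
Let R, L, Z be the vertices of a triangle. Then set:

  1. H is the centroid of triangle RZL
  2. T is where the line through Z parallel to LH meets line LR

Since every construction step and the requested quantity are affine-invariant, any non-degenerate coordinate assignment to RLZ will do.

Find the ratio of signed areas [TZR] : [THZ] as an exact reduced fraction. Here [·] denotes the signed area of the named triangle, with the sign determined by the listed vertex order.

[TZR]:[THZ] = -2

Choose coordinates R = (0, 0), L = (1, 0), Z = (0, 1).
1. H is the centroid of triangle RZL ⇒ H = (1/3, 1/3)
2. T is where the line through Z parallel to LH meets line LR ⇒ T = (2, 0)
2·[TZR] = 2, 2·[THZ] = -1
[TZR]:[THZ] = 2:-1 = -2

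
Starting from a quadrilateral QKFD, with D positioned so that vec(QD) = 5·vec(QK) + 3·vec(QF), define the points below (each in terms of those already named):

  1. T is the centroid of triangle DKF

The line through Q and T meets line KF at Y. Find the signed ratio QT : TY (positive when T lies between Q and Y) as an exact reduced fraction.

Set Q = (0, 0), K = (1, 0), F = (0, 1), D = (5, 3); any affine frame gives the same invariant.
1. T is the centroid of triangle DKF ⇒ T = (2, 4/3)
line QT meets KF at Y = (3/5, 2/5)
T = Q + t·(Y−Q) with t = 10/3, so QT:TY = 10/3:-7/3

QT:TY = -10/7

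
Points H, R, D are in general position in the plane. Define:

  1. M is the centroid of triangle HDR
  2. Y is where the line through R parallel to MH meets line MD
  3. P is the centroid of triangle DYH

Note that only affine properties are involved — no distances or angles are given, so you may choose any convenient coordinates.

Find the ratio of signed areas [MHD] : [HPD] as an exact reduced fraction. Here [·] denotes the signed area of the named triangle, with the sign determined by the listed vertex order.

Work in coordinates with H = (0, 0), R = (1, 0), D = (0, 1).
1. M is the centroid of triangle HDR ⇒ M = (1/3, 1/3)
2. Y is where the line through R parallel to MH meets line MD ⇒ Y = (2/3, -1/3)
3. P is the centroid of triangle DYH ⇒ P = (2/9, 2/9)
2·[MHD] = -1/3, 2·[HPD] = 2/9
[MHD]:[HPD] = -1/3:2/9 = -3/2

[MHD]:[HPD] = -3/2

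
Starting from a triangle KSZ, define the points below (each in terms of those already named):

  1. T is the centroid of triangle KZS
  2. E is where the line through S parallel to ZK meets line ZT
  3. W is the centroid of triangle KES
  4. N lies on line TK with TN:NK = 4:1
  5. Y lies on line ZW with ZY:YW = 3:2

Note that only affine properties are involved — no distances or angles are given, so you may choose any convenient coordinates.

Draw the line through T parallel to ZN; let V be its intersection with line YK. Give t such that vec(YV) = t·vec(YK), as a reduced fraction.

Assign K = (0, 0), S = (1, 0), Z = (0, 1) — the answer is frame-independent, so this choice is without loss of generality.
1. T is the centroid of triangle KZS ⇒ T = (1/3, 1/3)
2. E is where the line through S parallel to ZK meets line ZT ⇒ E = (1, -1)
3. W is the centroid of triangle KES ⇒ W = (2/3, -1/3)
4. N lies on line TK with TN:NK = 4:1 ⇒ N = (1/15, 1/15)
5. Y lies on line ZW with ZY:YW = 3:2 ⇒ Y = (2/5, 1/5)
through T parallel to ZN: direction (1/15, -14/15); meets YK at V = (10/29, 5/29)
V = Y + t·(K−Y) with t = 4/29

t = 4/29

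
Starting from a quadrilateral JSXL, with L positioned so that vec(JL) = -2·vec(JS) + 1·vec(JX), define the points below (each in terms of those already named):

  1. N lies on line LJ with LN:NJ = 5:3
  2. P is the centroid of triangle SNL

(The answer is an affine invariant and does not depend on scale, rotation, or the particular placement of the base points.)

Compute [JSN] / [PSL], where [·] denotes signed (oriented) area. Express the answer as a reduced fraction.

[JSN]:[PSL] = 9/5

Set J = (0, 0), S = (1, 0), X = (0, 1), L = (-2, 1); any affine frame gives the same invariant.
1. N lies on line LJ with LN:NJ = 5:3 ⇒ N = (-3/4, 3/8)
2. P is the centroid of triangle SNL ⇒ P = (-7/12, 11/24)
2·[JSN] = 3/8, 2·[PSL] = 5/24
[JSN]:[PSL] = 3/8:5/24 = 9/5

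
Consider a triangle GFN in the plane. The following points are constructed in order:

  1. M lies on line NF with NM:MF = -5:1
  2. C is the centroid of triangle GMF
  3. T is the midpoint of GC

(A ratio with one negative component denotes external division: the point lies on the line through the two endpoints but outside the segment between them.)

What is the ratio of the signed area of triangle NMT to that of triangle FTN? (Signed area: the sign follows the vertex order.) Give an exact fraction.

[NMT]:[FTN] = 5/4

Work in coordinates with G = (0, 0), F = (1, 0), N = (0, 1).
1. M lies on line NF with NM:MF = -5:1 ⇒ M = (5/4, -1/4)
2. C is the centroid of triangle GMF ⇒ C = (3/4, -1/12)
3. T is the midpoint of GC ⇒ T = (3/8, -1/24)
2·[NMT] = -5/6, 2·[FTN] = -2/3
[NMT]:[FTN] = -5/6:-2/3 = 5/4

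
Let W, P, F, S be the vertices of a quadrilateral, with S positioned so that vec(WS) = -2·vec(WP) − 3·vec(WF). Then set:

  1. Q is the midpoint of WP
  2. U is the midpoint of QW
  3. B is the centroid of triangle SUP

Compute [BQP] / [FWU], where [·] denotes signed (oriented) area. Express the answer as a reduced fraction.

Assign W = (0, 0), P = (1, 0), F = (0, 1), S = (-2, -3) — the answer is frame-independent, so this choice is without loss of generality.
1. Q is the midpoint of WP ⇒ Q = (1/2, 0)
2. U is the midpoint of QW ⇒ U = (1/4, 0)
3. B is the centroid of triangle SUP ⇒ B = (-1/4, -1)
2·[BQP] = -1/2, 2·[FWU] = 1/4
[BQP]:[FWU] = -1/2:1/4 = -2

[BQP]:[FWU] = -2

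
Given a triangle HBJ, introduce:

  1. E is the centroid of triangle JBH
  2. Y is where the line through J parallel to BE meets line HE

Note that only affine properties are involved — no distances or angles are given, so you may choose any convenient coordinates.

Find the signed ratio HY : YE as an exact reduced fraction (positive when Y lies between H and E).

HY:YE = -2

Set H = (0, 0), B = (1, 0), J = (0, 1); any affine frame gives the same invariant.
1. E is the centroid of triangle JBH ⇒ E = (1/3, 1/3)
2. Y is where the line through J parallel to BE meets line HE ⇒ Y = (2/3, 2/3)
Y = H + t·(E−H) with t = 2, so HY:YE = t:(1−t) = 2:-1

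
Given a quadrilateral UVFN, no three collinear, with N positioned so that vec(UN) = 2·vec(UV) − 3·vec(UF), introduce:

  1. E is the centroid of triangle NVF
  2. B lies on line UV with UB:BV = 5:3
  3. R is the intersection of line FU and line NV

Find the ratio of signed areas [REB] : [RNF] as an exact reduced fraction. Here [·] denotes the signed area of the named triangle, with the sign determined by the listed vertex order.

Work in coordinates with U = (0, 0), V = (1, 0), F = (0, 1), N = (2, -3).
1. E is the centroid of triangle NVF ⇒ E = (1, -2/3)
2. B lies on line UV with UB:BV = 5:3 ⇒ B = (5/8, 0)
3. R is the intersection of line FU and line NV ⇒ R = (0, 3)
2·[REB] = -17/24, 2·[RNF] = -4
[REB]:[RNF] = -17/24:-4 = 17/96

[REB]:[RNF] = 17/96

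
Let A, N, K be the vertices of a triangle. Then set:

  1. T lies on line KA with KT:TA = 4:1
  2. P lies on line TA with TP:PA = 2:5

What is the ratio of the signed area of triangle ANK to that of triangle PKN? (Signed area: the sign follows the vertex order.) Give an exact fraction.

Choose coordinates A = (0, 0), N = (1, 0), K = (0, 1).
1. T lies on line KA with KT:TA = 4:1 ⇒ T = (0, 1/5)
2. P lies on line TA with TP:PA = 2:5 ⇒ P = (0, 1/7)
2·[ANK] = 1, 2·[PKN] = -6/7
[ANK]:[PKN] = 1:-6/7 = -7/6

[ANK]:[PKN] = -7/6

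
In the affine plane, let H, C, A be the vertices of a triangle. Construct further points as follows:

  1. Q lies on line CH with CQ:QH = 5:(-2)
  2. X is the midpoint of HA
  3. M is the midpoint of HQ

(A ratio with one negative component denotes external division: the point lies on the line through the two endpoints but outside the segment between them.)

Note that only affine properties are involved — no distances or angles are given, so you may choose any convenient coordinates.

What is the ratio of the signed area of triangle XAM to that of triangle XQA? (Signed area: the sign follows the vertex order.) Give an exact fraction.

[XAM]:[XQA] = -1/2

Choose coordinates H = (0, 0), C = (1, 0), A = (0, 1).
1. Q lies on line CH with CQ:QH = 5:(-2) ⇒ Q = (-2/3, 0)
2. X is the midpoint of HA ⇒ X = (0, 1/2)
3. M is the midpoint of HQ ⇒ M = (-1/3, 0)
2·[XAM] = 1/6, 2·[XQA] = -1/3
[XAM]:[XQA] = 1/6:-1/3 = -1/2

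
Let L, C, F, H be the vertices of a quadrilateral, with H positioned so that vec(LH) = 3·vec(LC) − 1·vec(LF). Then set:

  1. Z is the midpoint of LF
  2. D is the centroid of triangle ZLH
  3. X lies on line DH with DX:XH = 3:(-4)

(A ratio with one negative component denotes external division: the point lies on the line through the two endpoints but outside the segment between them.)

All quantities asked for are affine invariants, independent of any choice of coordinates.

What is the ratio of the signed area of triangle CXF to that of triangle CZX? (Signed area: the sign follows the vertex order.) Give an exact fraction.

Work in coordinates with L = (0, 0), C = (1, 0), F = (0, 1), H = (3, -1).
1. Z is the midpoint of LF ⇒ Z = (0, 1/2)
2. D is the centroid of triangle ZLH ⇒ D = (1, -1/6)
3. X lies on line DH with DX:XH = 3:(-4) ⇒ X = (-5, 7/3)
2·[CXF] = -11/3, 2·[CZX] = 2/3
[CXF]:[CZX] = -11/3:2/3 = -11/2

[CXF]:[CZX] = -11/2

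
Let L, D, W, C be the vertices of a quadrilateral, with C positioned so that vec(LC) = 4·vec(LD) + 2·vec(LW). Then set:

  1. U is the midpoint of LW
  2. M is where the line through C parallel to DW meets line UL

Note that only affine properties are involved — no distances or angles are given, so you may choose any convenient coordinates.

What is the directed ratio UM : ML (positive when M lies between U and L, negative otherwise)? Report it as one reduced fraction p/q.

UM:ML = -11/12

Work in coordinates with L = (0, 0), D = (1, 0), W = (0, 1), C = (4, 2).
1. U is the midpoint of LW ⇒ U = (0, 1/2)
2. M is where the line through C parallel to DW meets line UL ⇒ M = (0, 6)
M = U + t·(L−U) with t = -11, so UM:ML = t:(1−t) = -11:12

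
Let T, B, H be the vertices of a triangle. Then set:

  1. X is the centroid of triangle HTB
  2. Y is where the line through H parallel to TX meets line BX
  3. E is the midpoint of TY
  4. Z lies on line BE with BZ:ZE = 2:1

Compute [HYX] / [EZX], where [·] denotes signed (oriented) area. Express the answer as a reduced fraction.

Choose coordinates T = (0, 0), B = (1, 0), H = (0, 1).
1. X is the centroid of triangle HTB ⇒ X = (1/3, 1/3)
2. Y is where the line through H parallel to TX meets line BX ⇒ Y = (-1/3, 2/3)
3. E is the midpoint of TY ⇒ E = (-1/6, 1/3)
4. Z lies on line BE with BZ:ZE = 2:1 ⇒ Z = (2/9, 2/9)
2·[HYX] = 1/3, 2·[EZX] = 1/18
[HYX]:[EZX] = 1/3:1/18 = 6

[HYX]:[EZX] = 6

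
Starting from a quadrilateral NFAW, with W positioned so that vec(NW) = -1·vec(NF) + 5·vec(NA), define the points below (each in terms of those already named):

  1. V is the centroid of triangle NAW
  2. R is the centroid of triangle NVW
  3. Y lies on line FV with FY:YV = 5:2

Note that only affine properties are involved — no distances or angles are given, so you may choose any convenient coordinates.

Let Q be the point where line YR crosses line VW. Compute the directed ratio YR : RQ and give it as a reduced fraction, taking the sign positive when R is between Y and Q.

YR:RQ = -55/7

Work in coordinates with N = (0, 0), F = (1, 0), A = (0, 1), W = (-1, 5).
1. V is the centroid of triangle NAW ⇒ V = (-1/3, 2)
2. R is the centroid of triangle NVW ⇒ R = (-4/9, 7/3)
3. Y lies on line FV with FY:YV = 5:2 ⇒ Y = (1/21, 10/7)
line YR meets VW at Q = (-21/55, 122/55)
R = Y + t·(Q−Y) with t = 55/48, so YR:RQ = 55/48:-7/48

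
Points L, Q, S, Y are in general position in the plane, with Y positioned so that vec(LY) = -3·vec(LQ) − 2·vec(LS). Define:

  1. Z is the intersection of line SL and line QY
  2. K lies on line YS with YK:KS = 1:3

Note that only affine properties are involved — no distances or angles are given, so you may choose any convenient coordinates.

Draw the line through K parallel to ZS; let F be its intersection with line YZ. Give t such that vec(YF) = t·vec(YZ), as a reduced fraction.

Assign L = (0, 0), Q = (1, 0), S = (0, 1), Y = (-3, -2) — the answer is frame-independent, so this choice is without loss of generality.
1. Z is the intersection of line SL and line QY ⇒ Z = (0, -1/2)
2. K lies on line YS with YK:KS = 1:3 ⇒ K = (-9/4, -5/4)
through K parallel to ZS: direction (0, 3/2); meets YZ at F = (-9/4, -13/8)
F = Y + t·(Z−Y) with t = 1/4

t = 1/4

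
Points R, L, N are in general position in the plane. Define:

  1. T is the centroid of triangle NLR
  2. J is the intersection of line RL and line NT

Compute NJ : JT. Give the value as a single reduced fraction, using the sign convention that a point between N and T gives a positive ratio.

NJ:JT = -3

Choose coordinates R = (0, 0), L = (1, 0), N = (0, 1).
1. T is the centroid of triangle NLR ⇒ T = (1/3, 1/3)
2. J is the intersection of line RL and line NT ⇒ J = (1/2, 0)
J = N + t·(T−N) with t = 3/2, so NJ:JT = t:(1−t) = 3/2:-1/2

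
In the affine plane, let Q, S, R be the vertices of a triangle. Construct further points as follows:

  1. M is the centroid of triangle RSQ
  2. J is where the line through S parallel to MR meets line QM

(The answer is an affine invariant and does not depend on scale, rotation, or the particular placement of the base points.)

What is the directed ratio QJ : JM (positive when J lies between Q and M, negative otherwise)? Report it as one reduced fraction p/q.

QJ:JM = -2

Assign Q = (0, 0), S = (1, 0), R = (0, 1) — the answer is frame-independent, so this choice is without loss of generality.
1. M is the centroid of triangle RSQ ⇒ M = (1/3, 1/3)
2. J is where the line through S parallel to MR meets line QM ⇒ J = (2/3, 2/3)
J = Q + t·(M−Q) with t = 2, so QJ:JM = t:(1−t) = 2:-1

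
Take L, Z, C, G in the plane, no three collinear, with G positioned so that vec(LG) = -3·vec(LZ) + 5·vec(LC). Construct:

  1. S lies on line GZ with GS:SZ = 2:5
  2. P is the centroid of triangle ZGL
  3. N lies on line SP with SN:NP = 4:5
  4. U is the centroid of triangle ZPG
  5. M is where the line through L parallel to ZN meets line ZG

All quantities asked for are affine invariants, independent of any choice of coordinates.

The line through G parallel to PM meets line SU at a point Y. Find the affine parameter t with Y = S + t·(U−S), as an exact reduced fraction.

t = -8/45

Work in coordinates with L = (0, 0), Z = (1, 0), C = (0, 1), G = (-3, 5).
1. S lies on line GZ with GS:SZ = 2:5 ⇒ S = (-13/7, 25/7)
2. P is the centroid of triangle ZGL ⇒ P = (-2/3, 5/3)
3. N lies on line SP with SN:NP = 4:5 ⇒ N = (-251/189, 515/189)
4. U is the centroid of triangle ZPG ⇒ U = (-8/9, 20/9)
5. M is where the line through L parallel to ZN meets line ZG ⇒ M = (110/7, -515/28)
through G parallel to PM: direction (344/21, -1685/84); meets SU at Y = (-5753/2835, 2161/567)
Y = S + t·(U−S) with t = -8/45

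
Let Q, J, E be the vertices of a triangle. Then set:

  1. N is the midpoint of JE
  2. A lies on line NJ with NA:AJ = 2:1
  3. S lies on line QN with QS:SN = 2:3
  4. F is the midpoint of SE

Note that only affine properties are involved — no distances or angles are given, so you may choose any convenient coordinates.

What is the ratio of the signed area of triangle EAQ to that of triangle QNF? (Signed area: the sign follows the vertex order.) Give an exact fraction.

Set Q = (0, 0), J = (1, 0), E = (0, 1); any affine frame gives the same invariant.
1. N is the midpoint of JE ⇒ N = (1/2, 1/2)
2. A lies on line NJ with NA:AJ = 2:1 ⇒ A = (5/6, 1/6)
3. S lies on line QN with QS:SN = 2:3 ⇒ S = (1/5, 1/5)
4. F is the midpoint of SE ⇒ F = (1/10, 3/5)
2·[EAQ] = -5/6, 2·[QNF] = 1/4
[EAQ]:[QNF] = -5/6:1/4 = -10/3

[EAQ]:[QNF] = -10/3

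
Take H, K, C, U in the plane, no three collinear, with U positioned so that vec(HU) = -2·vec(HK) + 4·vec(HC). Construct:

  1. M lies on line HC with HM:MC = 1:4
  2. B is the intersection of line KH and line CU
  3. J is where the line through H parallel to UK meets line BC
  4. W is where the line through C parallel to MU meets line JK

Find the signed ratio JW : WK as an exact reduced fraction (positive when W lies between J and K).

Work in coordinates with H = (0, 0), K = (1, 0), C = (0, 1), U = (-2, 4).
1. M lies on line HC with HM:MC = 1:4 ⇒ M = (0, 1/5)
2. B is the intersection of line KH and line CU ⇒ B = (2/3, 0)
3. J is where the line through H parallel to UK meets line BC ⇒ J = (6, -8)
4. W is where the line through C parallel to MU meets line JK ⇒ W = (-2, 24/5)
W = J + t·(K−J) with t = 8/5, so JW:WK = t:(1−t) = 8/5:-3/5

JW:WK = -8/3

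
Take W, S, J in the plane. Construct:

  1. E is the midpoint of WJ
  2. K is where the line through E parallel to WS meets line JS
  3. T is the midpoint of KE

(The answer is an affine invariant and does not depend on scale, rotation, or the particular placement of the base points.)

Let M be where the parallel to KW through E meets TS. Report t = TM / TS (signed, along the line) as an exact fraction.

t = -1/5

Work in coordinates with W = (0, 0), S = (1, 0), J = (0, 1).
1. E is the midpoint of WJ ⇒ E = (0, 1/2)
2. K is where the line through E parallel to WS meets line JS ⇒ K = (1/2, 1/2)
3. T is the midpoint of KE ⇒ T = (1/4, 1/2)
through E parallel to KW: direction (-1/2, -1/2); meets TS at M = (1/10, 3/5)
M = T + t·(S−T) with t = -1/5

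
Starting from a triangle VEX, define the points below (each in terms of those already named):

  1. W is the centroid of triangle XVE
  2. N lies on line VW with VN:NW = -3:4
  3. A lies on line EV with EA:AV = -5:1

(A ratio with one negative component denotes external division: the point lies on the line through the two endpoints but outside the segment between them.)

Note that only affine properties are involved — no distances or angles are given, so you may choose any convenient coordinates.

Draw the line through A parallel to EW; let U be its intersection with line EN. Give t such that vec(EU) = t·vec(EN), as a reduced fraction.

t = 5/16

Work in coordinates with V = (0, 0), E = (1, 0), X = (0, 1).
1. W is the centroid of triangle XVE ⇒ W = (1/3, 1/3)
2. N lies on line VW with VN:NW = -3:4 ⇒ N = (-1, -1)
3. A lies on line EV with EA:AV = -5:1 ⇒ A = (-1/4, 0)
through A parallel to EW: direction (-2/3, 1/3); meets EN at U = (3/8, -5/16)
U = E + t·(N−E) with t = 5/16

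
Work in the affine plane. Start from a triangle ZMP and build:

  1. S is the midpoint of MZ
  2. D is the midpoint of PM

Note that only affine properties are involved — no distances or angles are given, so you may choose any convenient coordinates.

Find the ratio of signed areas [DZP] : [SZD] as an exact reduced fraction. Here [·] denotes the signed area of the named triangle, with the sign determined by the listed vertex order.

[DZP]:[SZD] = 2

Work in coordinates with Z = (0, 0), M = (1, 0), P = (0, 1).
1. S is the midpoint of MZ ⇒ S = (1/2, 0)
2. D is the midpoint of PM ⇒ D = (1/2, 1/2)
2·[DZP] = -1/2, 2·[SZD] = -1/4
[DZP]:[SZD] = -1/2:-1/4 = 2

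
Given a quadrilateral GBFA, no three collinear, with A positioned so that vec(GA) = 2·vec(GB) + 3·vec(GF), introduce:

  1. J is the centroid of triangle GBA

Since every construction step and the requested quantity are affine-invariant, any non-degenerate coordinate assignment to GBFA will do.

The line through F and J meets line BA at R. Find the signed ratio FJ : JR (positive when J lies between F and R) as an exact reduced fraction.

FJ:JR = 3

Choose coordinates G = (0, 0), B = (1, 0), F = (0, 1), A = (2, 3).
1. J is the centroid of triangle GBA ⇒ J = (1, 1)
line FJ meets BA at R = (4/3, 1)
J = F + t·(R−F) with t = 3/4, so FJ:JR = 3/4:1/4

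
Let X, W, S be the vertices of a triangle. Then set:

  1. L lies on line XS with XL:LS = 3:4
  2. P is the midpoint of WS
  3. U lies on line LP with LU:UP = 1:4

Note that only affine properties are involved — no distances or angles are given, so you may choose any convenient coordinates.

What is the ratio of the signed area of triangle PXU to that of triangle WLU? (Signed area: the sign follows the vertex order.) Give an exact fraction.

[PXU]:[WLU] = 3

Choose coordinates X = (0, 0), W = (1, 0), S = (0, 1).
1. L lies on line XS with XL:LS = 3:4 ⇒ L = (0, 3/7)
2. P is the midpoint of WS ⇒ P = (1/2, 1/2)
3. U lies on line LP with LU:UP = 1:4 ⇒ U = (1/10, 31/70)
2·[PXU] = -6/35, 2·[WLU] = -2/35
[PXU]:[WLU] = -6/35:-2/35 = 3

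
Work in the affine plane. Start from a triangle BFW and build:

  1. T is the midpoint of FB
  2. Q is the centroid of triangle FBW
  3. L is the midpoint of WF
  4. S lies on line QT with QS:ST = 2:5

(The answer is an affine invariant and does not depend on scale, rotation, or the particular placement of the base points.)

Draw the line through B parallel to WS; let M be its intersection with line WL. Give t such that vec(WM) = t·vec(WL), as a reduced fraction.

t = -2

Assign B = (0, 0), F = (1, 0), W = (0, 1) — the answer is frame-independent, so this choice is without loss of generality.
1. T is the midpoint of FB ⇒ T = (1/2, 0)
2. Q is the centroid of triangle FBW ⇒ Q = (1/3, 1/3)
3. L is the midpoint of WF ⇒ L = (1/2, 1/2)
4. S lies on line QT with QS:ST = 2:5 ⇒ S = (8/21, 5/21)
through B parallel to WS: direction (8/21, -16/21); meets WL at M = (-1, 2)
M = W + t·(L−W) with t = -2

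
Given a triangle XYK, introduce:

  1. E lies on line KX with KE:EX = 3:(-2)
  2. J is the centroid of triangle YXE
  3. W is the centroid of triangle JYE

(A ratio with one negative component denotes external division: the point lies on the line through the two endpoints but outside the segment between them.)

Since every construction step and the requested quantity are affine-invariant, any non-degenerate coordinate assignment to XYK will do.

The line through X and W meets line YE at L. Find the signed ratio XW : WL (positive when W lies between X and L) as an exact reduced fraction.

XW:WL = 8

Set X = (0, 0), Y = (1, 0), K = (0, 1); any affine frame gives the same invariant.
1. E lies on line KX with KE:EX = 3:(-2) ⇒ E = (0, -2)
2. J is the centroid of triangle YXE ⇒ J = (1/3, -2/3)
3. W is the centroid of triangle JYE ⇒ W = (4/9, -8/9)
line XW meets YE at L = (1/2, -1)
W = X + t·(L−X) with t = 8/9, so XW:WL = 8/9:1/9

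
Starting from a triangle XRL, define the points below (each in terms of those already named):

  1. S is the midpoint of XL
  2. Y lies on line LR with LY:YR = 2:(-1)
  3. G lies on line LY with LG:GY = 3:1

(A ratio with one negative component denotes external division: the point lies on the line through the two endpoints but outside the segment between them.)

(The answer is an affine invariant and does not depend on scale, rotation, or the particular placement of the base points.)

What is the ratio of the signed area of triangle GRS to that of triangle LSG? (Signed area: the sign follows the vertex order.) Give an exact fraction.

[GRS]:[LSG] = 1/3

Work in coordinates with X = (0, 0), R = (1, 0), L = (0, 1).
1. S is the midpoint of XL ⇒ S = (0, 1/2)
2. Y lies on line LR with LY:YR = 2:(-1) ⇒ Y = (2, -1)
3. G lies on line LY with LG:GY = 3:1 ⇒ G = (3/2, -1/2)
2·[GRS] = 1/4, 2·[LSG] = 3/4
[GRS]:[LSG] = 1/4:3/4 = 1/3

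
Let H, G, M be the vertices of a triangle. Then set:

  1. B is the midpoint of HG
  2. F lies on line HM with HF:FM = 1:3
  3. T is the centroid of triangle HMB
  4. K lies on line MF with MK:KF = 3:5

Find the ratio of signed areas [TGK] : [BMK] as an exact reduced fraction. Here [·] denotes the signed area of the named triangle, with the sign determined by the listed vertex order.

Assign H = (0, 0), G = (1, 0), M = (0, 1) — the answer is frame-independent, so this choice is without loss of generality.
1. B is the midpoint of HG ⇒ B = (1/2, 0)
2. F lies on line HM with HF:FM = 1:3 ⇒ F = (0, 1/4)
3. T is the centroid of triangle HMB ⇒ T = (1/6, 1/3)
4. K lies on line MF with MK:KF = 3:5 ⇒ K = (0, 23/32)
2·[TGK] = 17/64, 2·[BMK] = 9/64
[TGK]:[BMK] = 17/64:9/64 = 17/9

[TGK]:[BMK] = 17/9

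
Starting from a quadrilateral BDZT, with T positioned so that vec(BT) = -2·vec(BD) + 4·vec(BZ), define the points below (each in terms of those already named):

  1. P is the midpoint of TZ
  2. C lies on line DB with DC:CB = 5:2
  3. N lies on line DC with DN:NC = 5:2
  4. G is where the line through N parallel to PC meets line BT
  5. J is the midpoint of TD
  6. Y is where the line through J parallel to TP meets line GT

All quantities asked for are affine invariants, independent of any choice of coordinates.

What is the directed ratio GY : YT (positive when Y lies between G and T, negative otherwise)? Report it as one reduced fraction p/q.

Choose coordinates B = (0, 0), D = (1, 0), Z = (0, 1), T = (-2, 4).
1. P is the midpoint of TZ ⇒ P = (-1, 5/2)
2. C lies on line DB with DC:CB = 5:2 ⇒ C = (2/7, 0)
3. N lies on line DC with DN:NC = 5:2 ⇒ N = (24/49, 0)
4. G is where the line through N parallel to PC meets line BT ⇒ G = (-120/7, 240/7)
5. J is the midpoint of TD ⇒ J = (-1/2, 2)
6. Y is where the line through J parallel to TP meets line GT ⇒ Y = (-5/2, 5)
Y = G + t·(T−G) with t = 205/212, so GY:YT = t:(1−t) = 205/212:7/212

GY:YT = 205/7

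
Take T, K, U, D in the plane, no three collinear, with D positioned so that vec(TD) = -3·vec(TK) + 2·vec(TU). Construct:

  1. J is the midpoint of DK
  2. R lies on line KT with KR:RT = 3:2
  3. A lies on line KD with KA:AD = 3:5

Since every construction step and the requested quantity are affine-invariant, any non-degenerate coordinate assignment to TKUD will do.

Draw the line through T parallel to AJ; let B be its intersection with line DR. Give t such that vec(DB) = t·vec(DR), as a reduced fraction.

t = 5/3

Set T = (0, 0), K = (1, 0), U = (0, 1), D = (-3, 2); any affine frame gives the same invariant.
1. J is the midpoint of DK ⇒ J = (-1, 1)
2. R lies on line KT with KR:RT = 3:2 ⇒ R = (2/5, 0)
3. A lies on line KD with KA:AD = 3:5 ⇒ A = (-1/2, 3/4)
through T parallel to AJ: direction (-1/2, 1/4); meets DR at B = (8/3, -4/3)
B = D + t·(R−D) with t = 5/3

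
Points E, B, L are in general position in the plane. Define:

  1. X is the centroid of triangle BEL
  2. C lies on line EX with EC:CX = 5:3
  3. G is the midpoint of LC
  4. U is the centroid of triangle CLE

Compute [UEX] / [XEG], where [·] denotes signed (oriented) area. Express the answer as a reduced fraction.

Set E = (0, 0), B = (1, 0), L = (0, 1); any affine frame gives the same invariant.
1. X is the centroid of triangle BEL ⇒ X = (1/3, 1/3)
2. C lies on line EX with EC:CX = 5:3 ⇒ C = (5/24, 5/24)
3. G is the midpoint of LC ⇒ G = (5/48, 29/48)
4. U is the centroid of triangle CLE ⇒ U = (5/72, 29/72)
2·[UEX] = 1/9, 2·[XEG] = -1/6
[UEX]:[XEG] = 1/9:-1/6 = -2/3

[UEX]:[XEG] = -2/3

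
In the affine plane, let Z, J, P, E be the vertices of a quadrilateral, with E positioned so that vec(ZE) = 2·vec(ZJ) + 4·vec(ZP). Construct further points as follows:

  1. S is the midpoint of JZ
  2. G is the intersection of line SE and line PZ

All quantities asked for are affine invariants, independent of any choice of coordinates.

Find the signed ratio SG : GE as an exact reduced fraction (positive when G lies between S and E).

Work in coordinates with Z = (0, 0), J = (1, 0), P = (0, 1), E = (2, 4).
1. S is the midpoint of JZ ⇒ S = (1/2, 0)
2. G is the intersection of line SE and line PZ ⇒ G = (0, -4/3)
G = S + t·(E−S) with t = -1/3, so SG:GE = t:(1−t) = -1/3:4/3

SG:GE = -1/4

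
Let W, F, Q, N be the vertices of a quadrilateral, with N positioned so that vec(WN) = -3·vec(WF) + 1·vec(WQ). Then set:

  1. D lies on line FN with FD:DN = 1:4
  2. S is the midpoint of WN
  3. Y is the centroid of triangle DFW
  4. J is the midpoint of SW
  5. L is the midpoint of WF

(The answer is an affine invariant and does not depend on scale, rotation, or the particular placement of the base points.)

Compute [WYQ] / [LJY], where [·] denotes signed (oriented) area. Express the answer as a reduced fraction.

Set W = (0, 0), F = (1, 0), Q = (0, 1), N = (-3, 1); any affine frame gives the same invariant.
1. D lies on line FN with FD:DN = 1:4 ⇒ D = (1/5, 1/5)
2. S is the midpoint of WN ⇒ S = (-3/2, 1/2)
3. Y is the centroid of triangle DFW ⇒ Y = (2/5, 1/15)
4. J is the midpoint of SW ⇒ J = (-3/4, 1/4)
5. L is the midpoint of WF ⇒ L = (1/2, 0)
2·[WYQ] = 2/5, 2·[LJY] = -7/120
[WYQ]:[LJY] = 2/5:-7/120 = -48/7

[WYQ]:[LJY] = -48/7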